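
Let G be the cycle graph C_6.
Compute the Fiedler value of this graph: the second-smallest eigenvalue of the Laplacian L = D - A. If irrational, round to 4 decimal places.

The graph has 6 vertices and degree multiset [2, 2, 2, 2, 2, 2]; D is the diagonal matrix of degrees and L = D - A. Computing the eigenvalues of L and sorting gives [0, 1, 1, 3, 3, 4]. The Fiedler value lambda_2 = 1 is strictly positive, so the graph is connected.

1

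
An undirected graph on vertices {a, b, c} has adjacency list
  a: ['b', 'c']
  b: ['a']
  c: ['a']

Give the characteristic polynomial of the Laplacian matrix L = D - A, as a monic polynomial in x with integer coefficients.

With the vertex order [a, b, c], the degrees are [2, 1, 1], giving D = diag(2, 1, 1) and L = D - A. L has integer entries, so p(x) = det(xI - L) has integer coefficients. Expanding the determinant yields x^3 - 4x^2 + 3x. The constant term is 0 because L is singular (the all-ones vector lies in its kernel).

x^3 - 4x^2 + 3x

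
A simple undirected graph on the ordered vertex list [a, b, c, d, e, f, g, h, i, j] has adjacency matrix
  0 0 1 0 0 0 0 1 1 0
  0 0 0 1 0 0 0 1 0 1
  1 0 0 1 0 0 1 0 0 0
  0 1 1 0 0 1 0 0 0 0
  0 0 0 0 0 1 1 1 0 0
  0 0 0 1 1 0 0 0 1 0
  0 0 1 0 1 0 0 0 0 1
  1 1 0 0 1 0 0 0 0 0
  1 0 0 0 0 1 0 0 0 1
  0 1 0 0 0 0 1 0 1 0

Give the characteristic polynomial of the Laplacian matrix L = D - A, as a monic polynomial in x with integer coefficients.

Reading degrees in the order [a, b, c, d, e, f, g, h, i, j] gives [3, 3, 3, 3, 3, 3, 3, 3, 3, 3]; set D = diag(3, 3, 3, 3, 3, 3, 3, 3, 3, 3) and form L = D - A. Computing det(xI - L) by cofactor expansion (or equivalently via sum-over-permutations) gives x^10 - 30x^9 + 390x^8 - 2880x^7 + 13305x^6 - 39882x^5 + 77640x^4 - 94800x^3 + 66000x^2 - 20000x. The coefficient of x^9 equals -trace(L) = -30, matching the sum of degrees. By the matrix-tree theorem the graph has (1/10) * product of the nonzero eigenvalues = 2000 spanning trees.

x^10 - 30x^9 + 390x^8 - 2880x^7 + 13305x^6 - 39882x^5 + 77640x^4 - 94800x^3 + 66000x^2 - 20000x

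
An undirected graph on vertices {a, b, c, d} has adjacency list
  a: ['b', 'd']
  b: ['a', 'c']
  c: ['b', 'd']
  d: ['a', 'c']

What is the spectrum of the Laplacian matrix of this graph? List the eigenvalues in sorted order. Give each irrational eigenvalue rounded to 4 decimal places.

Each diagonal entry of L is the vertex degree and each off-diagonal entry is -1 where an edge is present, 0 otherwise; in the order [a, b, c, d] the diagonal is [2, 2, 2, 2]. The multiplicity of 0 as a Laplacian eigenvalue equals the number of connected components. The single zero eigenvalue shows the graph is connected. There is one zero in the spectrum, matching the 1 component.

[0, 2, 2, 4]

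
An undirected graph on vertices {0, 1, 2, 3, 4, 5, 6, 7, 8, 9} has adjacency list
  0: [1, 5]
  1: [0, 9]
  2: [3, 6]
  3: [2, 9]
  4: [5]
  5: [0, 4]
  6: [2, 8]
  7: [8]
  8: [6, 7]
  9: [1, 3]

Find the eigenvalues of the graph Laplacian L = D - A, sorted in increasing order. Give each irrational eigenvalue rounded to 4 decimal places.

Each diagonal entry of L is the vertex degree and each off-diagonal entry is -1 where an edge is present, 0 otherwise; in the order [0, 1, 2, 3, 4, 5, 6, 7, 8, 9] the diagonal is [2, 2, 2, 2, 1, 2, 2, 1, 2, 2]. L is symmetric positive semidefinite, so every eigenvalue is real and nonnegative. By the matrix-tree theorem the graph has (1/10) * product of the nonzero eigenvalues = 1 spanning tree. The eigenvalues sum to 18, which equals trace(L) = 2|E|.

[0, 0.0979, 0.3820, 0.8244, 1.3820, 2, 2.6180, 3.1756, 3.6180, 3.9021]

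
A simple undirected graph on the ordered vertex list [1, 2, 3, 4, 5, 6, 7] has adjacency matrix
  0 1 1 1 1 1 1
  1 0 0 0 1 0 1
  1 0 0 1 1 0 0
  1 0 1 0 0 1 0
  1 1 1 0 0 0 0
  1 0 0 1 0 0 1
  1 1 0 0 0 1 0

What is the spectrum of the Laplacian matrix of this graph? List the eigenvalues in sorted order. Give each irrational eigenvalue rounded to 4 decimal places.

[0, 2, 2, 4, 4, 5, 7]

Each diagonal entry of L is the vertex degree and each off-diagonal entry is -1 where an edge is present, 0 otherwise; in the order [1, 2, 3, 4, 5, 6, 7] the diagonal is [6, 3, 3, 3, 3, 3, 3]. The multiplicity of 0 as a Laplacian eigenvalue equals the number of connected components. The single zero eigenvalue shows the graph is connected. There is one zero in the spectrum, matching the 1 component.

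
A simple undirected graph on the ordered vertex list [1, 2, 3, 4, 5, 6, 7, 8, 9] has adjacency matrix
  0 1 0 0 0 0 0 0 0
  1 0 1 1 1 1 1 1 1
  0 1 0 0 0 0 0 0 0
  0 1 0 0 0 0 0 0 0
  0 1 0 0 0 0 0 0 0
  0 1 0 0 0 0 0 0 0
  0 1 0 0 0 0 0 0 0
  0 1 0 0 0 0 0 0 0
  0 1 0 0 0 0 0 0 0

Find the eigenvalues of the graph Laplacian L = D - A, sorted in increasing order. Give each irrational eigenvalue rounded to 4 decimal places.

Reading degrees in the order [1, 2, 3, 4, 5, 6, 7, 8, 9] gives [1, 8, 1, 1, 1, 1, 1, 1, 1]; set D = diag(1, 8, 1, 1, 1, 1, 1, 1, 1) and form L = D - A. Diagonalising L (or applying a numerical eigensolver to the 9x9 matrix) gives the spectrum above. By the matrix-tree theorem the graph has (1/9) * product of the nonzero eigenvalues = 1 spanning tree.

[0, 1, 1, 1, 1, 1, 1, 1, 9]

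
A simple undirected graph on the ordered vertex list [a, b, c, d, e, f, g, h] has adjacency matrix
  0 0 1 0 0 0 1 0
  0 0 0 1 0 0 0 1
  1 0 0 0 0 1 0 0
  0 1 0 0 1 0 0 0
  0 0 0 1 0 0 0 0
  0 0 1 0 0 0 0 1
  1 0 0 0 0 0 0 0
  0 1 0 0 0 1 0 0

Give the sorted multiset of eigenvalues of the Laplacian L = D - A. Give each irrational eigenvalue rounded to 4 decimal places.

Each diagonal entry of L is the vertex degree and each off-diagonal entry is -1 where an edge is present, 0 otherwise; in the order [a, b, c, d, e, f, g, h] the diagonal is [2, 2, 2, 2, 1, 2, 1, 2]. Since every row of L sums to 0, the all-ones vector is in the kernel and 0 is an eigenvalue. The single zero eigenvalue shows the graph is connected. There is one zero in the spectrum, matching the 1 component.

[0, 0.1522, 0.5858, 1.2346, 2, 2.7654, 3.4142, 3.8478]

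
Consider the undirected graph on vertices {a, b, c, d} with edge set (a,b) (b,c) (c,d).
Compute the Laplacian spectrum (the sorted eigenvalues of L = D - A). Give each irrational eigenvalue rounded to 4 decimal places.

[0, 0.5858, 2, 3.4142]

With the vertex order [a, b, c, d], the degrees are [1, 2, 2, 1], giving D = diag(1, 2, 2, 1) and L = D - A. The multiplicity of 0 as a Laplacian eigenvalue equals the number of connected components. The single zero eigenvalue shows the graph is connected. By the matrix-tree theorem the graph has (1/4) * product of the nonzero eigenvalues = 1 spanning tree.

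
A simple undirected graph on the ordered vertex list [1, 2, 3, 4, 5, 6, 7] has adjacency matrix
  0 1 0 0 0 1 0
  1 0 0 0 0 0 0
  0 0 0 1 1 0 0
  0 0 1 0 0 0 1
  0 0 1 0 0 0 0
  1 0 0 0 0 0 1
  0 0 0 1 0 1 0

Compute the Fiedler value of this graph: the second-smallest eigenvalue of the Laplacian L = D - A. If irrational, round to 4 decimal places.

Reading degrees in the order [1, 2, 3, 4, 5, 6, 7] gives [2, 1, 2, 2, 1, 2, 2]; set D = diag(2, 1, 2, 2, 1, 2, 2) and form L = D - A. Computing the eigenvalues of L and sorting gives [0, 0.1981, 0.7530, 1.5550, 2.4450, 3.2470, 3.8019]. The Fiedler value lambda_2 = 0.1981 is strictly positive, so the graph is connected. There is one zero in the spectrum, matching the 1 component. The eigenvalues sum to 12, which equals trace(L) = 2|E|.

0.1981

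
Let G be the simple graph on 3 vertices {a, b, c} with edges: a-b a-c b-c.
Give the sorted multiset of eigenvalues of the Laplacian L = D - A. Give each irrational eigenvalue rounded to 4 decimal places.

With the vertex order [a, b, c], the degrees are [2, 2, 2], giving D = diag(2, 2, 2) and L = D - A. Diagonalising L (or applying a numerical eigensolver to the 3x3 matrix) gives the spectrum above. The largest eigenvalue, 3, is at most the vertex count 3.

[0, 3, 3]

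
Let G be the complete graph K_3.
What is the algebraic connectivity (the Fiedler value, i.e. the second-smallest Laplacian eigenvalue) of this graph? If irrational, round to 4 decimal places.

3

The graph has 3 vertices and degree multiset [2, 2, 2]; D is the diagonal matrix of degrees and L = D - A. The smallest Laplacian eigenvalue is always 0. The next one, lambda_2 = 3, measures how hard the graph is to disconnect: larger values mean better connectivity.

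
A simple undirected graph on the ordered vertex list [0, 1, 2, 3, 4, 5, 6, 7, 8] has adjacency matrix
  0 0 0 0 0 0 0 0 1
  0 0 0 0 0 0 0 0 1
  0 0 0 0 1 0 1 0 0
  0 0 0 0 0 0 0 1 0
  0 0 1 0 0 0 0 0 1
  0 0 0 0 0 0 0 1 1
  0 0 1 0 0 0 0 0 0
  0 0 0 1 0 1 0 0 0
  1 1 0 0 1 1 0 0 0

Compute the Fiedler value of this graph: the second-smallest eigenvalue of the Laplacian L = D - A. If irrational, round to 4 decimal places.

0.1981

With the vertex order [0, 1, 2, 3, 4, 5, 6, 7, 8], the degrees are [1, 1, 2, 1, 2, 2, 1, 2, 4], giving D = diag(1, 1, 2, 1, 2, 2, 1, 2, 4) and L = D - A. The smallest Laplacian eigenvalue is always 0. The next one, lambda_2 = 0.1981, measures how hard the graph is to disconnect: larger values mean better connectivity. The eigenvalues sum to 16, which equals trace(L) = 2|E|.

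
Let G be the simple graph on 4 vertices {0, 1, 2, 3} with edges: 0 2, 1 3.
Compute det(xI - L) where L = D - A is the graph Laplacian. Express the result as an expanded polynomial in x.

Each diagonal entry of L is the vertex degree and each off-diagonal entry is -1 where an edge is present, 0 otherwise; in the order [0, 1, 2, 3] the diagonal is [1, 1, 1, 1]. Computing det(xI - L) by cofactor expansion (or equivalently via sum-over-permutations) gives x^4 - 4x^3 + 4x^2. The constant term is 0 because L is singular (the all-ones vector lies in its kernel). The eigenvalues sum to 4, which equals trace(L) = 2|E|. There are 2 zeros in the spectrum, matching the 2 components.

x^4 - 4x^3 + 4x^2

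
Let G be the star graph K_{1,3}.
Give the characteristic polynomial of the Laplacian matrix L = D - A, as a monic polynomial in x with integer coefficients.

x^4 - 6x^3 + 9x^2 - 4x

The graph has 4 vertices and degree multiset [3, 1, 1, 1]; D is the diagonal matrix of degrees and L = D - A. The eigenvalues of L are [0, 1, 1, 4]; the characteristic polynomial is the product of (x - lambda_i), which multiplies out to x^4 - 6x^3 + 9x^2 - 4x. The constant term is 0 because L is singular (the all-ones vector lies in its kernel). The largest eigenvalue, 4, is at most the vertex count 4.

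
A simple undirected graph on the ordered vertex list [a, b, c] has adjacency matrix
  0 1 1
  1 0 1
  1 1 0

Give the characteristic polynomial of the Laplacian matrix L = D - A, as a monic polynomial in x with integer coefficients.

x^3 - 6x^2 + 9x

With the vertex order [a, b, c], the degrees are [2, 2, 2], giving D = diag(2, 2, 2) and L = D - A. Computing det(xI - L) by cofactor expansion (or equivalently via sum-over-permutations) gives x^3 - 6x^2 + 9x. Since p(0) = det(-L) = 0, x divides p(x). By the matrix-tree theorem the graph has (1/3) * product of the nonzero eigenvalues = 3 spanning trees.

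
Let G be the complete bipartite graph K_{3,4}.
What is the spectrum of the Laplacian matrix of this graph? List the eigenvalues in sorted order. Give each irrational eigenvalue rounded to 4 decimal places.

The graph has 7 vertices and degree multiset [4, 4, 4, 3, 3, 3, 3]; D is the diagonal matrix of degrees and L = D - A. Since every row of L sums to 0, the all-ones vector is in the kernel and 0 is an eigenvalue. The single zero eigenvalue shows the graph is connected.

[0, 3, 3, 3, 4, 4, 7]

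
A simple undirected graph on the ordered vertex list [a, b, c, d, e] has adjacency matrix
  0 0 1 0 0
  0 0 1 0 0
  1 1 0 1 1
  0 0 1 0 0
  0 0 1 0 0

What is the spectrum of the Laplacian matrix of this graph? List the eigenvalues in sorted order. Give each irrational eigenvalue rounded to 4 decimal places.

[0, 1, 1, 1, 5]

With the vertex order [a, b, c, d, e], the degrees are [1, 1, 4, 1, 1], giving D = diag(1, 1, 4, 1, 1) and L = D - A. The multiplicity of 0 as a Laplacian eigenvalue equals the number of connected components. The eigenvalues sum to 8, which equals trace(L) = 2|E|.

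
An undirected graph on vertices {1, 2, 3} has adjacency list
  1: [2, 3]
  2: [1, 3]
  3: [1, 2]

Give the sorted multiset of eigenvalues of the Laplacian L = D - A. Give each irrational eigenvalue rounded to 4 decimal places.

[0, 3, 3]

Reading degrees in the order [1, 2, 3] gives [2, 2, 2]; set D = diag(2, 2, 2) and form L = D - A. Diagonalising L (or applying a numerical eigensolver to the 3x3 matrix) gives the spectrum above.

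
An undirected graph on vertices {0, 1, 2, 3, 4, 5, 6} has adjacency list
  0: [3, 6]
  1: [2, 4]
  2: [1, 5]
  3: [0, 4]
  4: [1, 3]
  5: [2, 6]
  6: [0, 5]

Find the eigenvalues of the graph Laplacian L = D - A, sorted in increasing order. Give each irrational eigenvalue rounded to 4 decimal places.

Each diagonal entry of L is the vertex degree and each off-diagonal entry is -1 where an edge is present, 0 otherwise; in the order [0, 1, 2, 3, 4, 5, 6] the diagonal is [2, 2, 2, 2, 2, 2, 2]. Since every row of L sums to 0, the all-ones vector is in the kernel and 0 is an eigenvalue. The eigenvalues sum to 14, which equals trace(L) = 2|E|.

[0, 0.7530, 0.7530, 2.4450, 2.4450, 3.8019, 3.8019]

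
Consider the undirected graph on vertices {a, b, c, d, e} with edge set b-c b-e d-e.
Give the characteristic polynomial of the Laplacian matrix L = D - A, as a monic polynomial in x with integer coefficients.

Reading degrees in the order [a, b, c, d, e] gives [0, 2, 1, 1, 2]; set D = diag(0, 2, 1, 1, 2) and form L = D - A. L has integer entries, so p(x) = det(xI - L) has integer coefficients. Expanding the determinant yields x^5 - 6x^4 + 10x^3 - 4x^2. Since p(0) = det(-L) = 0, x divides p(x).

x^5 - 6x^4 + 10x^3 - 4x^2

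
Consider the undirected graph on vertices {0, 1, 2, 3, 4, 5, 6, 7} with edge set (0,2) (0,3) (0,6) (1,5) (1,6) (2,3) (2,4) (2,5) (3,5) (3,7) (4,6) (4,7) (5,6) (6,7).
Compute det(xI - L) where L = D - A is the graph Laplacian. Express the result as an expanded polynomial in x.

x^8 - 28x^7 + 326x^6 - 2042x^5 + 7416x^4 - 15578x^3 + 17477x^2 - 8056x

With the vertex order [0, 1, 2, 3, 4, 5, 6, 7], the degrees are [3, 2, 4, 4, 3, 4, 5, 3], giving D = diag(3, 2, 4, 4, 3, 4, 5, 3) and L = D - A. L has integer entries, so p(x) = det(xI - L) has integer coefficients. Expanding the determinant yields x^8 - 28x^7 + 326x^6 - 2042x^5 + 7416x^4 - 15578x^3 + 17477x^2 - 8056x. The coefficient of x^7 equals -trace(L) = -28, matching the sum of degrees. There is one zero in the spectrum, matching the 1 component.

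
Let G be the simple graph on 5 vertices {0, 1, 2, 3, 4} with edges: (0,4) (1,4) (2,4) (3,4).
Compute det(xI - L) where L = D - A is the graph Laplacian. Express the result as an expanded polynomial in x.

Reading degrees in the order [0, 1, 2, 3, 4] gives [1, 1, 1, 1, 4]; set D = diag(1, 1, 1, 1, 4) and form L = D - A. Computing det(xI - L) by cofactor expansion (or equivalently via sum-over-permutations) gives x^5 - 8x^4 + 18x^3 - 16x^2 + 5x. The constant term is 0 because L is singular (the all-ones vector lies in its kernel). The eigenvalues sum to 8, which equals trace(L) = 2|E|. By the matrix-tree theorem the graph has (1/5) * product of the nonzero eigenvalues = 1 spanning tree.

x^5 - 8x^4 + 18x^3 - 16x^2 + 5x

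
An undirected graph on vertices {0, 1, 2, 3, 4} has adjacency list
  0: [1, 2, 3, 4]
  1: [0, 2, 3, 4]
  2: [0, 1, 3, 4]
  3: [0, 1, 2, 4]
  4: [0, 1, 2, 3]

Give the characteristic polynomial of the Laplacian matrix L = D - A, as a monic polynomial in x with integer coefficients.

x^5 - 20x^4 + 150x^3 - 500x^2 + 625x

Reading degrees in the order [0, 1, 2, 3, 4] gives [4, 4, 4, 4, 4]; set D = diag(4, 4, 4, 4, 4) and form L = D - A. L has integer entries, so p(x) = det(xI - L) has integer coefficients. Expanding the determinant yields x^5 - 20x^4 + 150x^3 - 500x^2 + 625x. Since p(0) = det(-L) = 0, x divides p(x). There is one zero in the spectrum, matching the 1 component.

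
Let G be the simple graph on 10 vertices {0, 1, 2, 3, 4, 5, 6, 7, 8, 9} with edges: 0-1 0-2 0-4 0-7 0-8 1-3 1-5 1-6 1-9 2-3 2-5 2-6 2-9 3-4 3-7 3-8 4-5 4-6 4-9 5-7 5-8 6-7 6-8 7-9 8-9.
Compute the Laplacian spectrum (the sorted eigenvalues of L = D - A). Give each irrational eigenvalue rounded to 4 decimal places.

[0, 5, 5, 5, 5, 5, 5, 5, 5, 10]

With the vertex order [0, 1, 2, 3, 4, 5, 6, 7, 8, 9], the degrees are [5, 5, 5, 5, 5, 5, 5, 5, 5, 5], giving D = diag(5, 5, 5, 5, 5, 5, 5, 5, 5, 5) and L = D - A. L is symmetric positive semidefinite, so every eigenvalue is real and nonnegative.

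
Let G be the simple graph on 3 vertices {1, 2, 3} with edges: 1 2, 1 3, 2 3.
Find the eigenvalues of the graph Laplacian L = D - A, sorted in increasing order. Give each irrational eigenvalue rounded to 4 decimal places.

[0, 3, 3]

Each diagonal entry of L is the vertex degree and each off-diagonal entry is -1 where an edge is present, 0 otherwise; in the order [1, 2, 3] the diagonal is [2, 2, 2]. L is symmetric positive semidefinite, so every eigenvalue is real and nonnegative. The largest eigenvalue, 3, is at most the vertex count 3.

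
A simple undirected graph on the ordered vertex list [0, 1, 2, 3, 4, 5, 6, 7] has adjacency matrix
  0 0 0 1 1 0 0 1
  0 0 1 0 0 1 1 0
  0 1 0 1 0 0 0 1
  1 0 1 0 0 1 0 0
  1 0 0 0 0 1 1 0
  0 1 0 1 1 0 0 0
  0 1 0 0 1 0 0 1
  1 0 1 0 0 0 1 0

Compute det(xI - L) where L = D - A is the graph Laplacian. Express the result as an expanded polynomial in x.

x^8 - 24x^7 + 240x^6 - 1296x^5 + 4080x^4 - 7488x^3 + 7424x^2 - 3072x

Each diagonal entry of L is the vertex degree and each off-diagonal entry is -1 where an edge is present, 0 otherwise; in the order [0, 1, 2, 3, 4, 5, 6, 7] the diagonal is [3, 3, 3, 3, 3, 3, 3, 3]. L has integer entries, so p(x) = det(xI - L) has integer coefficients. Expanding the determinant yields x^8 - 24x^7 + 240x^6 - 1296x^5 + 4080x^4 - 7488x^3 + 7424x^2 - 3072x. The coefficient of x^7 equals -trace(L) = -24, matching the sum of degrees. There is one zero in the spectrum, matching the 1 component. The largest eigenvalue, 6, is at most the vertex count 8.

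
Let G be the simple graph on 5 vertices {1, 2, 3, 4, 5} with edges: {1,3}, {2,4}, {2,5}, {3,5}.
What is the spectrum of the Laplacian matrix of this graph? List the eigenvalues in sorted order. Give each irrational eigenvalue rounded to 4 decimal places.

[0, 0.3820, 1.3820, 2.6180, 3.6180]

Reading degrees in the order [1, 2, 3, 4, 5] gives [1, 2, 2, 1, 2]; set D = diag(1, 2, 2, 1, 2) and form L = D - A. Since every row of L sums to 0, the all-ones vector is in the kernel and 0 is an eigenvalue. The single zero eigenvalue shows the graph is connected.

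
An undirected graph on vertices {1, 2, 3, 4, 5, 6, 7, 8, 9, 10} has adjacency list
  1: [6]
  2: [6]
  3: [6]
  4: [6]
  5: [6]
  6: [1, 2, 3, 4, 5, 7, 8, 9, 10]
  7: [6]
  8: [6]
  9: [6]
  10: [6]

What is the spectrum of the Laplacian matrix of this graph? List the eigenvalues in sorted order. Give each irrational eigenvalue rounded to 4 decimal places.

With the vertex order [1, 2, 3, 4, 5, 6, 7, 8, 9, 10], the degrees are [1, 1, 1, 1, 1, 9, 1, 1, 1, 1], giving D = diag(1, 1, 1, 1, 1, 9, 1, 1, 1, 1) and L = D - A. L is symmetric positive semidefinite, so every eigenvalue is real and nonnegative. The largest eigenvalue, 10, is at most the vertex count 10. The eigenvalues sum to 18, which equals trace(L) = 2|E|.

[0, 1, 1, 1, 1, 1, 1, 1, 1, 10]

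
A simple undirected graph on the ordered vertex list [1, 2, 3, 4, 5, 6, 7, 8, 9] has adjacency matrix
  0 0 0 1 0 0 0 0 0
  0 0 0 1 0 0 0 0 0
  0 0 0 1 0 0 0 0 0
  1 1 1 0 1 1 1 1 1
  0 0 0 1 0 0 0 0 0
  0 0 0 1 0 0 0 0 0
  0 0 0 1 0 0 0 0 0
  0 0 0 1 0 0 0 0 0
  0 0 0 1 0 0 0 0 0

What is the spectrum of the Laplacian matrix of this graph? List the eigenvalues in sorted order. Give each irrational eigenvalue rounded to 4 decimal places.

[0, 1, 1, 1, 1, 1, 1, 1, 9]

Reading degrees in the order [1, 2, 3, 4, 5, 6, 7, 8, 9] gives [1, 1, 1, 8, 1, 1, 1, 1, 1]; set D = diag(1, 1, 1, 8, 1, 1, 1, 1, 1) and form L = D - A. The multiplicity of 0 as a Laplacian eigenvalue equals the number of connected components. The single zero eigenvalue shows the graph is connected. The eigenvalues sum to 16, which equals trace(L) = 2|E|. The largest eigenvalue, 9, is at most the vertex count 9.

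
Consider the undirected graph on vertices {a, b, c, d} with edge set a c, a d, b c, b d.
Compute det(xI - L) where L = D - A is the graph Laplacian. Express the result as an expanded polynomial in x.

x^4 - 8x^3 + 20x^2 - 16x

With the vertex order [a, b, c, d], the degrees are [2, 2, 2, 2], giving D = diag(2, 2, 2, 2) and L = D - A. L has integer entries, so p(x) = det(xI - L) has integer coefficients. Expanding the determinant yields x^4 - 8x^3 + 20x^2 - 16x. Since p(0) = det(-L) = 0, x divides p(x).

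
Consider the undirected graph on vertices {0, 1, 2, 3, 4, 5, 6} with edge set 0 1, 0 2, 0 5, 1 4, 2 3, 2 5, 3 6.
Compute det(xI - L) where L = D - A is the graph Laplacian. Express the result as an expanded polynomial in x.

Reading degrees in the order [0, 1, 2, 3, 4, 5, 6] gives [3, 2, 3, 2, 1, 2, 1]; set D = diag(3, 2, 3, 2, 1, 2, 1) and form L = D - A. L has integer entries, so p(x) = det(xI - L) has integer coefficients. Expanding the determinant yields x^7 - 14x^6 + 75x^5 - 192x^4 + 238x^3 - 126x^2 + 21x. Since p(0) = det(-L) = 0, x divides p(x). The largest eigenvalue, 4.4605, is at most the vertex count 7.

x^7 - 14x^6 + 75x^5 - 192x^4 + 238x^3 - 126x^2 + 21x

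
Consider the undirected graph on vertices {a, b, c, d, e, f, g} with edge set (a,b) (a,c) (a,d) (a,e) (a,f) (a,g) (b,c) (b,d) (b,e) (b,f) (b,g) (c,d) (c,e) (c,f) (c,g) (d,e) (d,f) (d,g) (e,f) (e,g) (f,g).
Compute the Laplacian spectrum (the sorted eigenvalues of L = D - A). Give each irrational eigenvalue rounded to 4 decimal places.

[0, 7, 7, 7, 7, 7, 7]

Each diagonal entry of L is the vertex degree and each off-diagonal entry is -1 where an edge is present, 0 otherwise; in the order [a, b, c, d, e, f, g] the diagonal is [6, 6, 6, 6, 6, 6, 6]. L is symmetric positive semidefinite, so every eigenvalue is real and nonnegative. By the matrix-tree theorem the graph has (1/7) * product of the nonzero eigenvalues = 16807 spanning trees.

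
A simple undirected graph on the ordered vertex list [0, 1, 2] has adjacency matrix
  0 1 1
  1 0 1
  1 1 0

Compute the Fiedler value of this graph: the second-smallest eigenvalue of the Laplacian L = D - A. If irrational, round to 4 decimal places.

3

With the vertex order [0, 1, 2], the degrees are [2, 2, 2], giving D = diag(2, 2, 2) and L = D - A. The smallest Laplacian eigenvalue is always 0. The next one, lambda_2 = 3, measures how hard the graph is to disconnect: larger values mean better connectivity.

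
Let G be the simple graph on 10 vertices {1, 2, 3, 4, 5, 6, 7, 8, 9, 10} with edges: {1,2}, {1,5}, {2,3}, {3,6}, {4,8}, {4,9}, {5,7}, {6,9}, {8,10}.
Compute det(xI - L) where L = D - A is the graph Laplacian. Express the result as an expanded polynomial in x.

Each diagonal entry of L is the vertex degree and each off-diagonal entry is -1 where an edge is present, 0 otherwise; in the order [1, 2, 3, 4, 5, 6, 7, 8, 9, 10] the diagonal is [2, 2, 2, 2, 2, 2, 1, 2, 2, 1]. Computing det(xI - L) by cofactor expansion (or equivalently via sum-over-permutations) gives x^10 - 18x^9 + 136x^8 - 560x^7 + 1365x^6 - 2002x^5 + 1716x^4 - 792x^3 + 165x^2 - 10x. The coefficient of x^9 equals -trace(L) = -18, matching the sum of degrees. The largest eigenvalue, 3.9021, is at most the vertex count 10. The eigenvalues sum to 18, which equals trace(L) = 2|E|.

x^10 - 18x^9 + 136x^8 - 560x^7 + 1365x^6 - 2002x^5 + 1716x^4 - 792x^3 + 165x^2 - 10x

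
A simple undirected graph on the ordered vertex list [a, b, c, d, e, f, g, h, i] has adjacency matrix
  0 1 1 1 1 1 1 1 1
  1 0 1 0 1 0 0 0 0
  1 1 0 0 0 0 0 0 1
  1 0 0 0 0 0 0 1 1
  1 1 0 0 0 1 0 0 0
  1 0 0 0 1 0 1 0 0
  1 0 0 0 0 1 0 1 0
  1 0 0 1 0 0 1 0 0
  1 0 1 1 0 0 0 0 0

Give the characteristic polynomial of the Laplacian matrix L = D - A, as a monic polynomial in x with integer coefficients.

x^9 - 32x^8 + 428x^7 - 3136x^6 + 13786x^5 - 37232x^4 + 60276x^3 - 53424x^2 + 19845x

With the vertex order [a, b, c, d, e, f, g, h, i], the degrees are [8, 3, 3, 3, 3, 3, 3, 3, 3], giving D = diag(8, 3, 3, 3, 3, 3, 3, 3, 3) and L = D - A. L has integer entries, so p(x) = det(xI - L) has integer coefficients. Expanding the determinant yields x^9 - 32x^8 + 428x^7 - 3136x^6 + 13786x^5 - 37232x^4 + 60276x^3 - 53424x^2 + 19845x. The constant term is 0 because L is singular (the all-ones vector lies in its kernel). The eigenvalues sum to 32, which equals trace(L) = 2|E|. By the matrix-tree theorem the graph has (1/9) * product of the nonzero eigenvalues = 2205 spanning trees.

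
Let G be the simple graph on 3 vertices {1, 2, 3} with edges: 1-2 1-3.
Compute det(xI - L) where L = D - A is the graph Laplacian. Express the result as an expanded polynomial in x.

x^3 - 4x^2 + 3x

Reading degrees in the order [1, 2, 3] gives [2, 1, 1]; set D = diag(2, 1, 1) and form L = D - A. L has integer entries, so p(x) = det(xI - L) has integer coefficients. Expanding the determinant yields x^3 - 4x^2 + 3x. Since p(0) = det(-L) = 0, x divides p(x). There is one zero in the spectrum, matching the 1 component.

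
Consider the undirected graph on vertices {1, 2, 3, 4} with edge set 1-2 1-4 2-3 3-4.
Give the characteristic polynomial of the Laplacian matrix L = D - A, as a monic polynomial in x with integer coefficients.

x^4 - 8x^3 + 20x^2 - 16x

Each diagonal entry of L is the vertex degree and each off-diagonal entry is -1 where an edge is present, 0 otherwise; in the order [1, 2, 3, 4] the diagonal is [2, 2, 2, 2]. The eigenvalues of L are [0, 2, 2, 4]; the characteristic polynomial is the product of (x - lambda_i), which multiplies out to x^4 - 8x^3 + 20x^2 - 16x. Since p(0) = det(-L) = 0, x divides p(x). By the matrix-tree theorem the graph has (1/4) * product of the nonzero eigenvalues = 4 spanning trees.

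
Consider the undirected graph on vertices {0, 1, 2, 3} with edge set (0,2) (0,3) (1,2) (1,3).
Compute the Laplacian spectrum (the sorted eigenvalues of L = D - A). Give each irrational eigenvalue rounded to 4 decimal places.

[0, 2, 2, 4]

Reading degrees in the order [0, 1, 2, 3] gives [2, 2, 2, 2]; set D = diag(2, 2, 2, 2) and form L = D - A. L is symmetric positive semidefinite, so every eigenvalue is real and nonnegative. The single zero eigenvalue shows the graph is connected. The eigenvalues sum to 8, which equals trace(L) = 2|E|. By the matrix-tree theorem the graph has (1/4) * product of the nonzero eigenvalues = 4 spanning trees.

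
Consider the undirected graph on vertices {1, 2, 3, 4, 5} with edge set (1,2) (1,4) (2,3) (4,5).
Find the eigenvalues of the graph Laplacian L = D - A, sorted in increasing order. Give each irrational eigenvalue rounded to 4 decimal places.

[0, 0.3820, 1.3820, 2.6180, 3.6180]

Reading degrees in the order [1, 2, 3, 4, 5] gives [2, 2, 1, 2, 1]; set D = diag(2, 2, 1, 2, 1) and form L = D - A. Diagonalising L (or applying a numerical eigensolver to the 5x5 matrix) gives the spectrum above. The eigenvalues sum to 8, which equals trace(L) = 2|E|. There is one zero in the spectrum, matching the 1 component.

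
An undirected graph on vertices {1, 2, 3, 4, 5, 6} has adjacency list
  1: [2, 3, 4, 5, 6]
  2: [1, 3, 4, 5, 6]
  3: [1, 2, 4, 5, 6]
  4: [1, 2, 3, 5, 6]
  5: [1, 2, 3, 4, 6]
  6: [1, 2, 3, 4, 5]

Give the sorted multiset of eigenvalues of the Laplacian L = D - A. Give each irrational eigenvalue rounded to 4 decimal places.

[0, 6, 6, 6, 6, 6]

With the vertex order [1, 2, 3, 4, 5, 6], the degrees are [5, 5, 5, 5, 5, 5], giving D = diag(5, 5, 5, 5, 5, 5) and L = D - A. The multiplicity of 0 as a Laplacian eigenvalue equals the number of connected components. The single zero eigenvalue shows the graph is connected. By the matrix-tree theorem the graph has (1/6) * product of the nonzero eigenvalues = 1296 spanning trees.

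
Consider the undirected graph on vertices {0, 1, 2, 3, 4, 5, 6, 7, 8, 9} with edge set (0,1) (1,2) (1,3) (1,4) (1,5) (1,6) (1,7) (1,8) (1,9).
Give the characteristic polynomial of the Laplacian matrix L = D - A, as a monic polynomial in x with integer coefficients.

x^10 - 18x^9 + 108x^8 - 336x^7 + 630x^6 - 756x^5 + 588x^4 - 288x^3 + 81x^2 - 10x

Reading degrees in the order [0, 1, 2, 3, 4, 5, 6, 7, 8, 9] gives [1, 9, 1, 1, 1, 1, 1, 1, 1, 1]; set D = diag(1, 9, 1, 1, 1, 1, 1, 1, 1, 1) and form L = D - A. L has integer entries, so p(x) = det(xI - L) has integer coefficients. Expanding the determinant yields x^10 - 18x^9 + 108x^8 - 336x^7 + 630x^6 - 756x^5 + 588x^4 - 288x^3 + 81x^2 - 10x. Since p(0) = det(-L) = 0, x divides p(x). There is one zero in the spectrum, matching the 1 component.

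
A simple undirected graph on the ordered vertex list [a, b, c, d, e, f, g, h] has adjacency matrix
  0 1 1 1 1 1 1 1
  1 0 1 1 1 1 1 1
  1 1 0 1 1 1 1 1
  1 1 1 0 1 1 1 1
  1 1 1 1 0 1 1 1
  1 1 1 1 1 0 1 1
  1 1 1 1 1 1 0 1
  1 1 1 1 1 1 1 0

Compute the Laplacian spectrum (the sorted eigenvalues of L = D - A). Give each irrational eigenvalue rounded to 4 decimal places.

[0, 8, 8, 8, 8, 8, 8, 8]

Reading degrees in the order [a, b, c, d, e, f, g, h] gives [7, 7, 7, 7, 7, 7, 7, 7]; set D = diag(7, 7, 7, 7, 7, 7, 7, 7) and form L = D - A. L is symmetric positive semidefinite, so every eigenvalue is real and nonnegative. The single zero eigenvalue shows the graph is connected. By the matrix-tree theorem the graph has (1/8) * product of the nonzero eigenvalues = 262144 spanning trees.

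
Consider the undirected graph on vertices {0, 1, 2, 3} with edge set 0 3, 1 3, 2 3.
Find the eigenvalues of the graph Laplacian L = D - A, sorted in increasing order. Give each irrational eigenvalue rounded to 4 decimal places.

With the vertex order [0, 1, 2, 3], the degrees are [1, 1, 1, 3], giving D = diag(1, 1, 1, 3) and L = D - A. L is symmetric positive semidefinite, so every eigenvalue is real and nonnegative. The eigenvalues sum to 6, which equals trace(L) = 2|E|.

[0, 1, 1, 4]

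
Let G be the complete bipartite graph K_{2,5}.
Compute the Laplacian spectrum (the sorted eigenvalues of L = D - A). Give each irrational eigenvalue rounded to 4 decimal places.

[0, 2, 2, 2, 2, 5, 7]

The graph has 7 vertices and degree multiset [5, 5, 2, 2, 2, 2, 2]; D is the diagonal matrix of degrees and L = D - A. Since every row of L sums to 0, the all-ones vector is in the kernel and 0 is an eigenvalue. The largest eigenvalue, 7, is at most the vertex count 7.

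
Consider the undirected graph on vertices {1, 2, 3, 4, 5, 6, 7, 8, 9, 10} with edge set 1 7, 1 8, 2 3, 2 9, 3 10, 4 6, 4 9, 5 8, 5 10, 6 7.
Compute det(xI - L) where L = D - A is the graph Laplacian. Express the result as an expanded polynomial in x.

x^10 - 20x^9 + 170x^8 - 800x^7 + 2275x^6 - 4004x^5 + 4290x^4 - 2640x^3 + 825x^2 - 100x

Reading degrees in the order [1, 2, 3, 4, 5, 6, 7, 8, 9, 10] gives [2, 2, 2, 2, 2, 2, 2, 2, 2, 2]; set D = diag(2, 2, 2, 2, 2, 2, 2, 2, 2, 2) and form L = D - A. Computing det(xI - L) by cofactor expansion (or equivalently via sum-over-permutations) gives x^10 - 20x^9 + 170x^8 - 800x^7 + 2275x^6 - 4004x^5 + 4290x^4 - 2640x^3 + 825x^2 - 100x. The constant term is 0 because L is singular (the all-ones vector lies in its kernel). By the matrix-tree theorem the graph has (1/10) * product of the nonzero eigenvalues = 10 spanning trees.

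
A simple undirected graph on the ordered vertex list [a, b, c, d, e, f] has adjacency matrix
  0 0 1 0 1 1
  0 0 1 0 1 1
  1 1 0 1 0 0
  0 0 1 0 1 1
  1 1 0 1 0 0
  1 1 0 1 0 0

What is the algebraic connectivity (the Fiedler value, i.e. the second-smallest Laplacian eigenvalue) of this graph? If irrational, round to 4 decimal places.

3

Reading degrees in the order [a, b, c, d, e, f] gives [3, 3, 3, 3, 3, 3]; set D = diag(3, 3, 3, 3, 3, 3) and form L = D - A. The sorted Laplacian eigenvalues are [0, 3, 3, 3, 3, 6]; the algebraic connectivity is the second entry, 3. By the matrix-tree theorem the graph has (1/6) * product of the nonzero eigenvalues = 81 spanning trees.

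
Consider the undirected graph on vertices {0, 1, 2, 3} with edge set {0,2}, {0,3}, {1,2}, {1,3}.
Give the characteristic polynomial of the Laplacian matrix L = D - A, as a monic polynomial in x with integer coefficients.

Each diagonal entry of L is the vertex degree and each off-diagonal entry is -1 where an edge is present, 0 otherwise; in the order [0, 1, 2, 3] the diagonal is [2, 2, 2, 2]. Computing det(xI - L) by cofactor expansion (or equivalently via sum-over-permutations) gives x^4 - 8x^3 + 20x^2 - 16x. The coefficient of x^3 equals -trace(L) = -8, matching the sum of degrees. The eigenvalues sum to 8, which equals trace(L) = 2|E|. The largest eigenvalue, 4, is at most the vertex count 4.

x^4 - 8x^3 + 20x^2 - 16x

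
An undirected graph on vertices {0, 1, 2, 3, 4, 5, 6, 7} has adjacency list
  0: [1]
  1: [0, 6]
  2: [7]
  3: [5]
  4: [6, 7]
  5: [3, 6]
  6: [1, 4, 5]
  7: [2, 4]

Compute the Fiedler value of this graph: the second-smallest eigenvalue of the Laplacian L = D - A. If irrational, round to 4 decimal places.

0.2434

Each diagonal entry of L is the vertex degree and each off-diagonal entry is -1 where an edge is present, 0 otherwise; in the order [0, 1, 2, 3, 4, 5, 6, 7] the diagonal is [1, 2, 1, 1, 2, 2, 3, 2]. The sorted Laplacian eigenvalues are [0, 0.2434, 0.3820, 1.1798, 2, 2.6180, 3.1386, 4.4383]; the algebraic connectivity is the second entry, 0.2434. The largest eigenvalue, 4.4383, is at most the vertex count 8. By the matrix-tree theorem the graph has (1/8) * product of the nonzero eigenvalues = 1 spanning tree.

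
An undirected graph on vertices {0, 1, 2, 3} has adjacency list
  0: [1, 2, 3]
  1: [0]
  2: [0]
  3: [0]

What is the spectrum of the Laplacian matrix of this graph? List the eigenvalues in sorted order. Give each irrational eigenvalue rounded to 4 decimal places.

With the vertex order [0, 1, 2, 3], the degrees are [3, 1, 1, 1], giving D = diag(3, 1, 1, 1) and L = D - A. Since every row of L sums to 0, the all-ones vector is in the kernel and 0 is an eigenvalue. By the matrix-tree theorem the graph has (1/4) * product of the nonzero eigenvalues = 1 spanning tree. The eigenvalues sum to 6, which equals trace(L) = 2|E|.

[0, 1, 1, 4]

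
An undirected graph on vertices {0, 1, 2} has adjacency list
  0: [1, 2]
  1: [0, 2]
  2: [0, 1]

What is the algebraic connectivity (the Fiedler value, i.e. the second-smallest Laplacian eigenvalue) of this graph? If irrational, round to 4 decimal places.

Reading degrees in the order [0, 1, 2] gives [2, 2, 2]; set D = diag(2, 2, 2) and form L = D - A. The sorted Laplacian eigenvalues are [0, 3, 3]; the algebraic connectivity is the second entry, 3. The eigenvalues sum to 6, which equals trace(L) = 2|E|.

3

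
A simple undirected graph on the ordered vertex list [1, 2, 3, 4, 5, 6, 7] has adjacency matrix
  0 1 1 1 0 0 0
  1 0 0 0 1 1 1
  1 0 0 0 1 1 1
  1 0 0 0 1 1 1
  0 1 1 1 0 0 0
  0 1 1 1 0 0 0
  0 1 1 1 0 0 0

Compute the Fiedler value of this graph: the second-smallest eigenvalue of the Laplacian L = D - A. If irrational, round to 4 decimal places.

With the vertex order [1, 2, 3, 4, 5, 6, 7], the degrees are [3, 4, 4, 4, 3, 3, 3], giving D = diag(3, 4, 4, 4, 3, 3, 3) and L = D - A. Computing the eigenvalues of L and sorting gives [0, 3, 3, 3, 4, 4, 7]. The Fiedler value lambda_2 = 3 is strictly positive, so the graph is connected. The eigenvalues sum to 24, which equals trace(L) = 2|E|. The largest eigenvalue, 7, is at most the vertex count 7.

3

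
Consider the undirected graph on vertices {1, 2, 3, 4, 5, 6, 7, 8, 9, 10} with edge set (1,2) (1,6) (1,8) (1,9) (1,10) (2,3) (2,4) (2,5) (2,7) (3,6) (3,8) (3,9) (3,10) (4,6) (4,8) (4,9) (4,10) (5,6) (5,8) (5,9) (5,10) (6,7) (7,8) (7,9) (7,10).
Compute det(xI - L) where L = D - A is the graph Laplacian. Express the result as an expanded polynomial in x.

Each diagonal entry of L is the vertex degree and each off-diagonal entry is -1 where an edge is present, 0 otherwise; in the order [1, 2, 3, 4, 5, 6, 7, 8, 9, 10] the diagonal is [5, 5, 5, 5, 5, 5, 5, 5, 5, 5]. L has integer entries, so p(x) = det(xI - L) has integer coefficients. Expanding the determinant yields x^10 - 50x^9 + 1100x^8 - 14000x^7 + 113750x^6 - 612500x^5 + 2187500x^4 - 5000000x^3 + 6640625x^2 - 3906250x. The coefficient of x^9 equals -trace(L) = -50, matching the sum of degrees. The largest eigenvalue, 10, is at most the vertex count 10. The eigenvalues sum to 50, which equals trace(L) = 2|E|.

x^10 - 50x^9 + 1100x^8 - 14000x^7 + 113750x^6 - 612500x^5 + 2187500x^4 - 5000000x^3 + 6640625x^2 - 3906250x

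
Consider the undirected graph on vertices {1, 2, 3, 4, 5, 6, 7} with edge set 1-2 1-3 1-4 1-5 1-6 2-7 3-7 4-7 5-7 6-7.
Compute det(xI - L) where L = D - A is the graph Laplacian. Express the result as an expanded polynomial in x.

x^7 - 20x^6 + 155x^5 - 600x^4 + 1240x^3 - 1312x^2 + 560x

Each diagonal entry of L is the vertex degree and each off-diagonal entry is -1 where an edge is present, 0 otherwise; in the order [1, 2, 3, 4, 5, 6, 7] the diagonal is [5, 2, 2, 2, 2, 2, 5]. L has integer entries, so p(x) = det(xI - L) has integer coefficients. Expanding the determinant yields x^7 - 20x^6 + 155x^5 - 600x^4 + 1240x^3 - 1312x^2 + 560x. The coefficient of x^6 equals -trace(L) = -20, matching the sum of degrees. The eigenvalues sum to 20, which equals trace(L) = 2|E|. By the matrix-tree theorem the graph has (1/7) * product of the nonzero eigenvalues = 80 spanning trees.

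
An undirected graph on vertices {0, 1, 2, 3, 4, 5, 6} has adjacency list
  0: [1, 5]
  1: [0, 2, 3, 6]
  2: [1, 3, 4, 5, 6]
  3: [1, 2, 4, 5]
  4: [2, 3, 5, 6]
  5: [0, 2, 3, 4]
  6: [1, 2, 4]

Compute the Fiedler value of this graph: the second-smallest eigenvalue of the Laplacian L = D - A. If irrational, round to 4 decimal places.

1.8175

Each diagonal entry of L is the vertex degree and each off-diagonal entry is -1 where an edge is present, 0 otherwise; in the order [0, 1, 2, 3, 4, 5, 6] the diagonal is [2, 4, 5, 4, 4, 4, 3]. Computing the eigenvalues of L and sorting gives [0, 1.8175, 2.9118, 3.9194, 5.2704, 5.8110, 6.2699]. The Fiedler value lambda_2 = 1.8175 is strictly positive, so the graph is connected. There is one zero in the spectrum, matching the 1 component.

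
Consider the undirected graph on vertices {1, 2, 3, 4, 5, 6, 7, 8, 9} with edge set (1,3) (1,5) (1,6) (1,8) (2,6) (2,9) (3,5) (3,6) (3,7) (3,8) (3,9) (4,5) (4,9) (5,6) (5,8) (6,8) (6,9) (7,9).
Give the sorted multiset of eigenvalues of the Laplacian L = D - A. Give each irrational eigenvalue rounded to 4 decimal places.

[0, 1.6972, 1.8074, 1.8526, 5, 5.3028, 5.8186, 7.1926, 7.3289]

Each diagonal entry of L is the vertex degree and each off-diagonal entry is -1 where an edge is present, 0 otherwise; in the order [1, 2, 3, 4, 5, 6, 7, 8, 9] the diagonal is [4, 2, 6, 2, 5, 6, 2, 4, 5]. The multiplicity of 0 as a Laplacian eigenvalue equals the number of connected components. By the matrix-tree theorem the graph has (1/9) * product of the nonzero eigenvalues = 5135 spanning trees.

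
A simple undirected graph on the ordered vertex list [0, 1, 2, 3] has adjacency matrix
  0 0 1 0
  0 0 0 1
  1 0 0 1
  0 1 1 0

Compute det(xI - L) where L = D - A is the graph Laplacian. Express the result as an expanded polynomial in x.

x^4 - 6x^3 + 10x^2 - 4x

Each diagonal entry of L is the vertex degree and each off-diagonal entry is -1 where an edge is present, 0 otherwise; in the order [0, 1, 2, 3] the diagonal is [1, 1, 2, 2]. Computing det(xI - L) by cofactor expansion (or equivalently via sum-over-permutations) gives x^4 - 6x^3 + 10x^2 - 4x. Since p(0) = det(-L) = 0, x divides p(x).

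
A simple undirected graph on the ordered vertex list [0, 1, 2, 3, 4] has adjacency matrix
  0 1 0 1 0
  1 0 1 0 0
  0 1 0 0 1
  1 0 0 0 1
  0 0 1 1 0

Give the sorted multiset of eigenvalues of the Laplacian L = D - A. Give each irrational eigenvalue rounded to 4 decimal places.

[0, 1.3820, 1.3820, 3.6180, 3.6180]

Each diagonal entry of L is the vertex degree and each off-diagonal entry is -1 where an edge is present, 0 otherwise; in the order [0, 1, 2, 3, 4] the diagonal is [2, 2, 2, 2, 2]. L is symmetric positive semidefinite, so every eigenvalue is real and nonnegative. The single zero eigenvalue shows the graph is connected. There is one zero in the spectrum, matching the 1 component.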